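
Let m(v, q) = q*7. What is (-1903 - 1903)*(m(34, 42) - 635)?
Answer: 1297846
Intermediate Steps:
m(v, q) = 7*q
(-1903 - 1903)*(m(34, 42) - 635) = (-1903 - 1903)*(7*42 - 635) = -3806*(294 - 635) = -3806*(-341) = 1297846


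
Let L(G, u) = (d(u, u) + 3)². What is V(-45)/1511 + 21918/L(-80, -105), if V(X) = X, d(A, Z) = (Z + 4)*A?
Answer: -64496369/2179901568 ≈ -0.029587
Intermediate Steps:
d(A, Z) = A*(4 + Z) (d(A, Z) = (4 + Z)*A = A*(4 + Z))
L(G, u) = (3 + u*(4 + u))² (L(G, u) = (u*(4 + u) + 3)² = (3 + u*(4 + u))²)
V(-45)/1511 + 21918/L(-80, -105) = -45/1511 + 21918/((3 - 105*(4 - 105))²) = -45*1/1511 + 21918/((3 - 105*(-101))²) = -45/1511 + 21918/((3 + 10605)²) = -45/1511 + 21918/(10608²) = -45/1511 + 21918/112529664 = -45/1511 + 21918*(1/112529664) = -45/1511 + 281/1442688 = -64496369/2179901568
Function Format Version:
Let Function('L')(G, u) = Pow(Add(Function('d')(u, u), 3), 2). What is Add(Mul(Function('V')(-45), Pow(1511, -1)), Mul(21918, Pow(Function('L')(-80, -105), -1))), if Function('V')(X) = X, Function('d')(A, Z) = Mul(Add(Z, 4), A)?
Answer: Rational(-64496369, 2179901568) ≈ -0.029587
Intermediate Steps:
Function('d')(A, Z) = Mul(A, Add(4, Z)) (Function('d')(A, Z) = Mul(Add(4, Z), A) = Mul(A, Add(4, Z)))
Function('L')(G, u) = Pow(Add(3, Mul(u, Add(4, u))), 2) (Function('L')(G, u) = Pow(Add(Mul(u, Add(4, u)), 3), 2) = Pow(Add(3, Mul(u, Add(4, u))), 2))
Add(Mul(Function('V')(-45), Pow(1511, -1)), Mul(21918, Pow(Function('L')(-80, -105), -1))) = Add(Mul(-45, Pow(1511, -1)), Mul(21918, Pow(Pow(Add(3, Mul(-105, Add(4, -105))), 2), -1))) = Add(Mul(-45, Rational(1, 1511)), Mul(21918, Pow(Pow(Add(3, Mul(-105, -101)), 2), -1))) = Add(Rational(-45, 1511), Mul(21918, Pow(Pow(Add(3, 10605), 2), -1))) = Add(Rational(-45, 1511), Mul(21918, Pow(Pow(10608, 2), -1))) = Add(Rational(-45, 1511), Mul(21918, Pow(112529664, -1))) = Add(Rational(-45, 1511), Mul(21918, Rational(1, 112529664))) = Add(Rational(-45, 1511), Rational(281, 1442688)) = Rational(-64496369, 2179901568)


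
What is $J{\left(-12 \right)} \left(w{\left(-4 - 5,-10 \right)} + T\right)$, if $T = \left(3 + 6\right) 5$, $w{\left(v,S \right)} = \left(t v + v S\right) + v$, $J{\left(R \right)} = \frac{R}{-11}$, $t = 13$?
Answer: $\frac{108}{11} \approx 9.8182$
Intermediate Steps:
$J{\left(R \right)} = - \frac{R}{11}$ ($J{\left(R \right)} = R \left(- \frac{1}{11}\right) = - \frac{R}{11}$)
$w{\left(v,S \right)} = 14 v + S v$ ($w{\left(v,S \right)} = \left(13 v + v S\right) + v = \left(13 v + S v\right) + v = 14 v + S v$)
$T = 45$ ($T = 9 \cdot 5 = 45$)
$J{\left(-12 \right)} \left(w{\left(-4 - 5,-10 \right)} + T\right) = \left(- \frac{1}{11}\right) \left(-12\right) \left(\left(-4 - 5\right) \left(14 - 10\right) + 45\right) = \frac{12 \left(\left(-4 - 5\right) 4 + 45\right)}{11} = \frac{12 \left(\left(-9\right) 4 + 45\right)}{11} = \frac{12 \left(-36 + 45\right)}{11} = \frac{12}{11} \cdot 9 = \frac{108}{11}$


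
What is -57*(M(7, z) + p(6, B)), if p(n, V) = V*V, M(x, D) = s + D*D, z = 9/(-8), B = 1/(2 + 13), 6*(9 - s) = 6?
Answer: -2536291/4800 ≈ -528.39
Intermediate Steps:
s = 8 (s = 9 - 1/6*6 = 9 - 1 = 8)
B = 1/15 ≈ 0.066667
z = -9/8 (z = 9*(-1/8) = -9/8 ≈ -1.1250)
M(x, D) = 8 + D**2 (M(x, D) = 8 + D*D = 8 + D**2)
p(n, V) = V**2
-57*(M(7, z) + p(6, B)) = -57*((8 + (-9/8)**2) + (1/15)**2) = -57*((8 + 81/64) + 1/225) = -57*(593/64 + 1/225) = -57*133489/14400 = -2536291/4800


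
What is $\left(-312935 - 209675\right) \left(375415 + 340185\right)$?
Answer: $-373979716000$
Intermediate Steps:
$\left(-312935 - 209675\right) \left(375415 + 340185\right) = \left(-522610\right) 715600 = -373979716000$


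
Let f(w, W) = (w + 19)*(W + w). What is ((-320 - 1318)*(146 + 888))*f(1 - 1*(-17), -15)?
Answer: -187999812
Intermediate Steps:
f(w, W) = (19 + w)*(W + w)
((-320 - 1318)*(146 + 888))*f(1 - 1*(-17), -15) = ((-320 - 1318)*(146 + 888))*((1 - 1*(-17))² + 19*(-15) + 19*(1 - 1*(-17)) - 15*(1 - 1*(-17))) = (-1638*1034)*((1 + 17)² - 285 + 19*(1 + 17) - 15*(1 + 17)) = -1693692*(18² - 285 + 19*18 - 15*18) = -1693692*(324 - 285 + 342 - 270) = -1693692*111 = -187999812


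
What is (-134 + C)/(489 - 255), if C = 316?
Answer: 7/9 ≈ 0.77778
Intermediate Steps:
(-134 + C)/(489 - 255) = (-134 + 316)/(489 - 255) = 182/234 = 182*(1/234) = 7/9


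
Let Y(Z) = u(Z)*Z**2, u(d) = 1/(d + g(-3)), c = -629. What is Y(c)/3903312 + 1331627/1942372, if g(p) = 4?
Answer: 811957199597387/1184638115010000 ≈ 0.68541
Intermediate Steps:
u(d) = 1/(4 + d) (u(d) = 1/(d + 4) = 1/(4 + d))
Y(Z) = Z**2/(4 + Z)
Y(c)/3903312 + 1331627/1942372 = ((-629)**2/(4 - 629))/3903312 + 1331627/1942372 = (395641/(-625))*(1/3903312) + 1331627*(1/1942372) = (395641*(-1/625))*(1/3903312) + 1331627/1942372 = -395641/625*1/3903312 + 1331627/1942372 = -395641/2439570000 + 1331627/1942372 = 811957199597387/1184638115010000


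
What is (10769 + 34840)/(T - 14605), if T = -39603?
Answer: -45609/54208 ≈ -0.84137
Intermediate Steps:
(10769 + 34840)/(T - 14605) = (10769 + 34840)/(-39603 - 14605) = 45609/(-54208) = 45609*(-1/54208) = -45609/54208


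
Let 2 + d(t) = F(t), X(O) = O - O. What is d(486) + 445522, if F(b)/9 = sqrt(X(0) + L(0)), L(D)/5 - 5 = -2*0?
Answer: 445565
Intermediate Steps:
L(D) = 25 (L(D) = 25 + 5*(-2*0) = 25 + 5*0 = 25 + 0 = 25)
X(O) = 0
F(b) = 45 (F(b) = 9*sqrt(0 + 25) = 9*sqrt(25) = 9*5 = 45)
d(t) = 43 (d(t) = -2 + 45 = 43)
d(486) + 445522 = 43 + 445522 = 445565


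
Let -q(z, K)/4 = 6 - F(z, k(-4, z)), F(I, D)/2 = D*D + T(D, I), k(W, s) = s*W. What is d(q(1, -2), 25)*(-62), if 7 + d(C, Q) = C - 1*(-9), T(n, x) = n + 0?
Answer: -4588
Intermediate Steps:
T(n, x) = n
k(W, s) = W*s
F(I, D) = 2*D + 2*D² (F(I, D) = 2*(D*D + D) = 2*(D² + D) = 2*(D + D²) = 2*D + 2*D²)
q(z, K) = -24 - 32*z*(1 - 4*z) (q(z, K) = -4*(6 - 2*(-4*z)*(1 - 4*z)) = -4*(6 - (-8)*z*(1 - 4*z)) = -4*(6 + 8*z*(1 - 4*z)) = -24 - 32*z*(1 - 4*z))
d(C, Q) = 2 + C (d(C, Q) = -7 + (C - 1*(-9)) = -7 + (C + 9) = -7 + (9 + C) = 2 + C)
d(q(1, -2), 25)*(-62) = (2 + (-24 - 32*1 + 128*1²))*(-62) = (2 + (-24 - 32 + 128*1))*(-62) = (2 + (-24 - 32 + 128))*(-62) = (2 + 72)*(-62) = 74*(-62) = -4588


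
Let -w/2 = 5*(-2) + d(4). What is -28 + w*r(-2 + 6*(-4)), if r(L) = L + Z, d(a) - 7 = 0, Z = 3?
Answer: -166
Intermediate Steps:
d(a) = 7 (d(a) = 7 + 0 = 7)
r(L) = 3 + L (r(L) = L + 3 = 3 + L)
w = 6 (w = -2*(5*(-2) + 7) = -2*(-10 + 7) = -2*(-3) = 6)
-28 + w*r(-2 + 6*(-4)) = -28 + 6*(3 + (-2 + 6*(-4))) = -28 + 6*(3 + (-2 - 24)) = -28 + 6*(3 - 26) = -28 + 6*(-23) = -28 - 138 = -166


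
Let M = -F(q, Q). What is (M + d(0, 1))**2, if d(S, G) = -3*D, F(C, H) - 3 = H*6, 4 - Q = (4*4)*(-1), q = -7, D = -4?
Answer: 12321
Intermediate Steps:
Q = 20 (Q = 4 - 4*4*(-1) = 4 - 16*(-1) = 4 - 1*(-16) = 4 + 16 = 20)
F(C, H) = 3 + 6*H (F(C, H) = 3 + H*6 = 3 + 6*H)
d(S, G) = 12 (d(S, G) = -3*(-4) = 12)
M = -123 (M = -(3 + 6*20) = -(3 + 120) = -1*123 = -123)
(M + d(0, 1))**2 = (-123 + 12)**2 = (-111)**2 = 12321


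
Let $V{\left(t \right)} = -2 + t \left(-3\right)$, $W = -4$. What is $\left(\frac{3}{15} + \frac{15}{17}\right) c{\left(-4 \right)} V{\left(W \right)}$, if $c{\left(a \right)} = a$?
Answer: $- \frac{736}{17} \approx -43.294$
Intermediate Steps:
$V{\left(t \right)} = -2 - 3 t$
$\left(\frac{3}{15} + \frac{15}{17}\right) c{\left(-4 \right)} V{\left(W \right)} = \left(\frac{3}{15} + \frac{15}{17}\right) \left(-4\right) \left(-2 - -12\right) = \left(3 \cdot \frac{1}{15} + 15 \cdot \frac{1}{17}\right) \left(-4\right) \left(-2 + 12\right) = \left(\frac{1}{5} + \frac{15}{17}\right) \left(-4\right) 10 = \frac{92}{85} \left(-4\right) 10 = \left(- \frac{368}{85}\right) 10 = - \frac{736}{17}$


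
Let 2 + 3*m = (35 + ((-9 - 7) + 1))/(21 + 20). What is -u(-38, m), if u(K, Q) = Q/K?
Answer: -31/2337 ≈ -0.013265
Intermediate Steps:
m = -62/123 (m = -2/3 + ((35 + ((-9 - 7) + 1))/(21 + 20))/3 = -2/3 + ((35 + (-16 + 1))/41)/3 = -2/3 + ((35 - 15)*(1/41))/3 = -2/3 + (20*(1/41))/3 = -2/3 + (1/3)*(20/41) = -2/3 + 20/123 = -62/123 ≈ -0.50406)
-u(-38, m) = -(-62)/(123*(-38)) = -(-62)*(-1)/(123*38) = -1*31/2337 = -31/2337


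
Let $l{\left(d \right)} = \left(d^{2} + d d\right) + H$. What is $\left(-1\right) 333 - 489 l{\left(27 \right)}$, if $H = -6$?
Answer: $-710361$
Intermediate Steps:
$l{\left(d \right)} = -6 + 2 d^{2}$ ($l{\left(d \right)} = \left(d^{2} + d d\right) - 6 = \left(d^{2} + d^{2}\right) - 6 = 2 d^{2} - 6 = -6 + 2 d^{2}$)
$\left(-1\right) 333 - 489 l{\left(27 \right)} = \left(-1\right) 333 - 489 \left(-6 + 2 \cdot 27^{2}\right) = -333 - 489 \left(-6 + 2 \cdot 729\right) = -333 - 489 \left(-6 + 1458\right) = -333 - 710028 = -710361$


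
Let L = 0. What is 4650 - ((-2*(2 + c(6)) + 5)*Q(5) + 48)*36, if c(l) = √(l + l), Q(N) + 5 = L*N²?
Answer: 3102 - 720*√3 ≈ 1854.9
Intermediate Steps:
Q(N) = -5 (Q(N) = -5 + 0*N² = -5 + 0 = -5)
c(l) = √2*√l (c(l) = √(2*l) = √2*√l)
4650 - ((-2*(2 + c(6)) + 5)*Q(5) + 48)*36 = 4650 - ((-2*(2 + √2*√6) + 5)*(-5) + 48)*36 = 4650 - ((-2*(2 + 2*√3) + 5)*(-5) + 48)*36 = 4650 - (((-4 - 4*√3) + 5)*(-5) + 48)*36 = 4650 - ((1 - 4*√3)*(-5) + 48)*36 = 4650 - ((-5 + 20*√3) + 48)*36 = 4650 - (43 + 20*√3)*36 = 4650 - (1548 + 720*√3) = 4650 + (-1548 - 720*√3) = 3102 - 720*√3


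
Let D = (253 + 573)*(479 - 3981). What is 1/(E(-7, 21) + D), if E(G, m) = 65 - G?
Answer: -1/2892580 ≈ -3.4571e-7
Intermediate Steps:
D = -2892652 (D = 826*(-3502) = -2892652)
1/(E(-7, 21) + D) = 1/((65 - 1*(-7)) - 2892652) = 1/((65 + 7) - 2892652) = 1/(72 - 2892652) = 1/(-2892580) = -1/2892580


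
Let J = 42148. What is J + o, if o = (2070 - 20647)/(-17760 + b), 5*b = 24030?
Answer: 546003769/12954 ≈ 42149.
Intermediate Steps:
b = 4806 (b = (⅕)*24030 = 4806)
o = 18577/12954 (o = (2070 - 20647)/(-17760 + 4806) = -18577/(-12954) = -18577*(-1/12954) = 18577/12954 ≈ 1.4341)
J + o = 42148 + 18577/12954 = 546003769/12954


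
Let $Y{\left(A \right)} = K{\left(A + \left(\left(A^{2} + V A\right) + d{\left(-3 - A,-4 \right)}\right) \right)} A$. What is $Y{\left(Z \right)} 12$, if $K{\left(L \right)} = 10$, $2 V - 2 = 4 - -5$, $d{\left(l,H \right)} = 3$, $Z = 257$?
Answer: $30840$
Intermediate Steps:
$V = \frac{11}{2}$ ($V = 1 + \frac{4 - -5}{2} = 1 + \frac{4 + 5}{2} = 1 + \frac{1}{2} \cdot 9 = 1 + \frac{9}{2} = \frac{11}{2} \approx 5.5$)
$Y{\left(A \right)} = 10 A$
$Y{\left(Z \right)} 12 = 10 \cdot 257 \cdot 12 = 2570 \cdot 12 = 30840$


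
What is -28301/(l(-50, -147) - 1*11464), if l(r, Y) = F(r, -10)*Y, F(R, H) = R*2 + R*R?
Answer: 28301/364264 ≈ 0.077694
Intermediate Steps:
F(R, H) = R**2 + 2*R (F(R, H) = 2*R + R**2 = R**2 + 2*R)
l(r, Y) = Y*r*(2 + r) (l(r, Y) = (r*(2 + r))*Y = Y*r*(2 + r))
-28301/(l(-50, -147) - 1*11464) = -28301/(-147*(-50)*(2 - 50) - 1*11464) = -28301/(-147*(-50)*(-48) - 11464) = -28301/(-352800 - 11464) = -28301/(-364264) = -28301*(-1/364264) = 28301/364264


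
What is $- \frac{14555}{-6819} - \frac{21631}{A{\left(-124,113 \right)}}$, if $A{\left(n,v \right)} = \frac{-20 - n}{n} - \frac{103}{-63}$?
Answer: $- \frac{288048360892}{10603545} \approx -27165.0$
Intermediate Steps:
$A{\left(n,v \right)} = \frac{103}{63} + \frac{-20 - n}{n}$ ($A{\left(n,v \right)} = \frac{-20 - n}{n} - - \frac{103}{63} = \frac{-20 - n}{n} + \frac{103}{63} = \frac{103}{63} + \frac{-20 - n}{n}$)
$- \frac{14555}{-6819} - \frac{21631}{A{\left(-124,113 \right)}} = - \frac{14555}{-6819} - \frac{21631}{\frac{40}{63} - \frac{20}{-124}} = \left(-14555\right) \left(- \frac{1}{6819}\right) - \frac{21631}{\frac{40}{63} - - \frac{5}{31}} = \frac{14555}{6819} - \frac{21631}{\frac{40}{63} + \frac{5}{31}} = \frac{14555}{6819} - \frac{21631}{\frac{1555}{1953}} = \frac{14555}{6819} - \frac{42245343}{1555} = - \frac{288048360892}{10603545}$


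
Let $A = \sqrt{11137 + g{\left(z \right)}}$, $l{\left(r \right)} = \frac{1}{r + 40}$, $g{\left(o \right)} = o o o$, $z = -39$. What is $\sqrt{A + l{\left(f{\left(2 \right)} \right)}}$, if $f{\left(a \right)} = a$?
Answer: $\frac{\sqrt{42 + 1764 i \sqrt{48182}}}{42} \approx 10.477 + 10.476 i$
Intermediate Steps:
$g{\left(o \right)} = o^{3}$ ($g{\left(o \right)} = o^{2} o = o^{3}$)
$l{\left(r \right)} = \frac{1}{40 + r}$
$A = i \sqrt{48182}$ ($A = \sqrt{11137 + \left(-39\right)^{3}} = \sqrt{11137 - 59319} = \sqrt{-48182} = i \sqrt{48182} \approx 219.5 i$)
$\sqrt{A + l{\left(f{\left(2 \right)} \right)}} = \sqrt{i \sqrt{48182} + \frac{1}{40 + 2}} = \sqrt{i \sqrt{48182} + \frac{1}{42}} = \sqrt{\frac{1}{42} + i \sqrt{48182}}$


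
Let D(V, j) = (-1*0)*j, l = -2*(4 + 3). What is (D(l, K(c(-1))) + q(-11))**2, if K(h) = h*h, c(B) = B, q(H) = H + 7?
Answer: 16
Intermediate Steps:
q(H) = 7 + H
l = -14 (l = -2*7 = -14)
K(h) = h**2
D(V, j) = 0 (D(V, j) = 0*j = 0)
(D(l, K(c(-1))) + q(-11))**2 = (0 + (7 - 11))**2 = (0 - 4)**2 = (-4)**2 = 16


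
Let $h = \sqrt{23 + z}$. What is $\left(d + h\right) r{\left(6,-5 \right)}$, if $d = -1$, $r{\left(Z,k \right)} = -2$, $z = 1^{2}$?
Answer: $2 - 4 \sqrt{6} \approx -7.798$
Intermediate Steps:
$z = 1$
$h = 2 \sqrt{6}$ ($h = \sqrt{23 + 1} = \sqrt{24} = 2 \sqrt{6} \approx 4.899$)
$\left(d + h\right) r{\left(6,-5 \right)} = \left(-1 + 2 \sqrt{6}\right) \left(-2\right) = 2 - 4 \sqrt{6}$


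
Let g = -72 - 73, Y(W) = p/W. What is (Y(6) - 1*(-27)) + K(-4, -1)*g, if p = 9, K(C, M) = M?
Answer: 347/2 ≈ 173.50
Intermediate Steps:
Y(W) = 9/W
g = -145
(Y(6) - 1*(-27)) + K(-4, -1)*g = (9/6 - 1*(-27)) - 1*(-145) = (9*(⅙) + 27) + 145 = (3/2 + 27) + 145 = 57/2 + 145 = 347/2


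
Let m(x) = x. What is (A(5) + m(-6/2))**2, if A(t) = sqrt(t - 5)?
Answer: 9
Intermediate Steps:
A(t) = sqrt(-5 + t)
(A(5) + m(-6/2))**2 = (sqrt(-5 + 5) - 6/2)**2 = (sqrt(0) - 6*1/2)**2 = (0 - 3)**2 = (-3)**2 = 9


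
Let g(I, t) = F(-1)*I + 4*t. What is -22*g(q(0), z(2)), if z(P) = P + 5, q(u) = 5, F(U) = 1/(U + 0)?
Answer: -506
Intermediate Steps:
F(U) = 1/U
z(P) = 5 + P
g(I, t) = -I + 4*t (g(I, t) = I/(-1) + 4*t = -I + 4*t)
-22*g(q(0), z(2)) = -22*(-1*5 + 4*(5 + 2)) = -22*(-5 + 4*7) = -22*(-5 + 28) = -22*23 = -506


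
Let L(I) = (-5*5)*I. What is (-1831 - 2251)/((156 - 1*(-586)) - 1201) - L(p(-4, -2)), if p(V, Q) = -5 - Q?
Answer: -30343/459 ≈ -66.107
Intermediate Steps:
L(I) = -25*I
(-1831 - 2251)/((156 - 1*(-586)) - 1201) - L(p(-4, -2)) = (-1831 - 2251)/((156 - 1*(-586)) - 1201) - (-25)*(-5 - 1*(-2)) = -4082/((156 + 586) - 1201) - (-25)*(-5 + 2) = -4082/(742 - 1201) - (-25)*(-3) = -4082/(-459) - 1*75 = -4082*(-1/459) - 75 = 4082/459 - 75 = -30343/459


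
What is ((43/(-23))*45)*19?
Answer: -36765/23 ≈ -1598.5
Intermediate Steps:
((43/(-23))*45)*19 = ((43*(-1/23))*45)*19 = -43/23*45*19 = -1935/23*19 = -36765/23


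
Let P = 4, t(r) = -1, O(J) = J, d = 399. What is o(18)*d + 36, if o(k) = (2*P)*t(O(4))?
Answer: -3156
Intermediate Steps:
o(k) = -8 (o(k) = (2*4)*(-1) = 8*(-1) = -8)
o(18)*d + 36 = -8*399 + 36 = -3192 + 36 = -3156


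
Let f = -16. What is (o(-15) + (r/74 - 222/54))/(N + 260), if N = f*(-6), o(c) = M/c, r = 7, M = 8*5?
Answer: -4451/237096 ≈ -0.018773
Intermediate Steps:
M = 40
o(c) = 40/c
N = 96 (N = -16*(-6) = 96)
(o(-15) + (r/74 - 222/54))/(N + 260) = (40/(-15) + (7/74 - 222/54))/(96 + 260) = (40*(-1/15) + (7*(1/74) - 222*1/54))/356 = (-8/3 + (7/74 - 37/9))*(1/356) = (-8/3 - 2675/666)*(1/356) = -4451/666*1/356 = -4451/237096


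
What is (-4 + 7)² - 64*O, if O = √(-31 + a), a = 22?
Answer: 9 - 192*I ≈ 9.0 - 192.0*I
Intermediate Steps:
O = 3*I (O = √(-31 + 22) = √(-9) = 3*I ≈ 3.0*I)
(-4 + 7)² - 64*O = (-4 + 7)² - 192*I = 3² - 192*I = 9 - 192*I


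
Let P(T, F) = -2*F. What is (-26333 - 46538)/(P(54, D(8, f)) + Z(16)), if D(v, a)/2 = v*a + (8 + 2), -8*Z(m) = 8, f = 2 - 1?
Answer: 72871/73 ≈ 998.23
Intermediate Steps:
f = 1
Z(m) = -1 (Z(m) = -⅛*8 = -1)
D(v, a) = 20 + 2*a*v (D(v, a) = 2*(v*a + (8 + 2)) = 2*(a*v + 10) = 2*(10 + a*v) = 20 + 2*a*v)
(-26333 - 46538)/(P(54, D(8, f)) + Z(16)) = (-26333 - 46538)/(-2*(20 + 2*1*8) - 1) = -72871/(-2*(20 + 16) - 1) = -72871/(-2*36 - 1) = -72871/(-72 - 1) = -72871/(-73) = -72871*(-1/73) = 72871/73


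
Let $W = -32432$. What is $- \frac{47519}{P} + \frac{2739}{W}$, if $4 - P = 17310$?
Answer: $\frac{746867537}{280634096} \approx 2.6614$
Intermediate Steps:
$P = -17306$ ($P = 4 - 17310 = -17306$)
$- \frac{47519}{P} + \frac{2739}{W} = - \frac{47519}{-17306} + \frac{2739}{-32432} = \left(-47519\right) \left(- \frac{1}{17306}\right) + 2739 \left(- \frac{1}{32432}\right) = \frac{47519}{17306} - \frac{2739}{32432} = \frac{746867537}{280634096}$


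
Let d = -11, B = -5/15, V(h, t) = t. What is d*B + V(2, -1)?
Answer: 8/3 ≈ 2.6667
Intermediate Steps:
B = -⅓ (B = -5*1/15 = -⅓ ≈ -0.33333)
d*B + V(2, -1) = -11*(-⅓) - 1 = 11/3 - 1 = 8/3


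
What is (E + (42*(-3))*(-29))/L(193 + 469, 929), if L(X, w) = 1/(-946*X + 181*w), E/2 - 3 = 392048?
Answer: -360873386868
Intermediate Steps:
E = 784102 (E = 6 + 2*392048 = 6 + 784096 = 784102)
(E + (42*(-3))*(-29))/L(193 + 469, 929) = (784102 + (42*(-3))*(-29))/(1/(-946*(193 + 469) + 181*929)) = (784102 - 126*(-29))/(1/(-946*662 + 168149)) = (784102 + 3654)/(1/(-626252 + 168149)) = 787756/(1/(-458103)) = 787756/(-1/458103) = 787756*(-458103) = -360873386868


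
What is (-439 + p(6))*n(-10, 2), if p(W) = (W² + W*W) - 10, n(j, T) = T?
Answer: -754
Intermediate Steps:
p(W) = -10 + 2*W² (p(W) = (W² + W²) - 10 = 2*W² - 10 = -10 + 2*W²)
(-439 + p(6))*n(-10, 2) = (-439 + (-10 + 2*6²))*2 = (-439 + (-10 + 2*36))*2 = (-439 + (-10 + 72))*2 = (-439 + 62)*2 = -377*2 = -754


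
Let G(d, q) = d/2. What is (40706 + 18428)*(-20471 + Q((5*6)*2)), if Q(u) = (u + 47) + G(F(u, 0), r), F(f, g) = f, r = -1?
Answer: -1202430756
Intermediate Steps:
G(d, q) = d/2 (G(d, q) = d*(1/2) = d/2)
Q(u) = 47 + 3*u/2 (Q(u) = (u + 47) + u/2 = (47 + u) + u/2 = 47 + 3*u/2)
(40706 + 18428)*(-20471 + Q((5*6)*2)) = (40706 + 18428)*(-20471 + (47 + 3*((5*6)*2)/2)) = 59134*(-20471 + (47 + 3*(30*2)/2)) = 59134*(-20471 + (47 + (3/2)*60)) = 59134*(-20471 + (47 + 90)) = 59134*(-20471 + 137) = 59134*(-20334) = -1202430756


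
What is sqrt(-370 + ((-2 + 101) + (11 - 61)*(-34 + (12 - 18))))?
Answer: sqrt(1729) ≈ 41.581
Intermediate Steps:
sqrt(-370 + ((-2 + 101) + (11 - 61)*(-34 + (12 - 18)))) = sqrt(-370 + (99 - 50*(-34 - 6))) = sqrt(-370 + (99 - 50*(-40))) = sqrt(-370 + (99 + 2000)) = sqrt(-370 + 2099) = sqrt(1729)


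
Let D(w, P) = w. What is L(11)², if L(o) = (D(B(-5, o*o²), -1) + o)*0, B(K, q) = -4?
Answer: 0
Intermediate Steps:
L(o) = 0 (L(o) = (-4 + o)*0 = 0)
L(11)² = 0² = 0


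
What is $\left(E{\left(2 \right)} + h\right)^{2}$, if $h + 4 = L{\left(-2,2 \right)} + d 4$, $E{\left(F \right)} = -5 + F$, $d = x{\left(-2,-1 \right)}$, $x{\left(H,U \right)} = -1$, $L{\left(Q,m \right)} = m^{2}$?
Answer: $49$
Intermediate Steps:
$d = -1$
$h = -4$ ($h = -4 + \left(2^{2} - 4\right) = -4 + \left(4 - 4\right) = -4 + 0 = -4$)
$\left(E{\left(2 \right)} + h\right)^{2} = \left(\left(-5 + 2\right) - 4\right)^{2} = \left(-3 - 4\right)^{2} = \left(-7\right)^{2} = 49$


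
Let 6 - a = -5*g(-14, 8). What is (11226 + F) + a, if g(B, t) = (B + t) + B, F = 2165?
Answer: 13297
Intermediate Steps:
g(B, t) = t + 2*B
a = -94 (a = 6 - (-5)*(8 + 2*(-14)) = 6 - (-5)*(8 - 28) = 6 - (-5)*(-20) = 6 - 1*100 = 6 - 100 = -94)
(11226 + F) + a = (11226 + 2165) - 94 = 13391 - 94 = 13297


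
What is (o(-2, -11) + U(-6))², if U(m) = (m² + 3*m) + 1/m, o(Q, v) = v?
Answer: 1681/36 ≈ 46.694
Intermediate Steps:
U(m) = 1/m + m² + 3*m
(o(-2, -11) + U(-6))² = (-11 + (1 + (-6)²*(3 - 6))/(-6))² = (-11 - (1 + 36*(-3))/6)² = (-11 - (1 - 108)/6)² = (-11 - ⅙*(-107))² = (-11 + 107/6)² = (41/6)² = 1681/36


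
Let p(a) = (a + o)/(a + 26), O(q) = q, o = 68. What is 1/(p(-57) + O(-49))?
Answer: -31/1530 ≈ -0.020261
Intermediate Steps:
p(a) = (68 + a)/(26 + a) (p(a) = (a + 68)/(a + 26) = (68 + a)/(26 + a))
1/(p(-57) + O(-49)) = 1/((68 - 57)/(26 - 57) - 49) = 1/(11/(-31) - 49) = 1/(-1/31*11 - 49) = 1/(-11/31 - 49) = 1/(-1530/31) = -31/1530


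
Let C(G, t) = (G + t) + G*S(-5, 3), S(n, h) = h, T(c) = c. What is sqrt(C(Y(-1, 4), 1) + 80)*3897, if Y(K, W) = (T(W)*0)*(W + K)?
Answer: 35073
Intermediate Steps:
Y(K, W) = 0 (Y(K, W) = (W*0)*(W + K) = 0*(K + W) = 0)
C(G, t) = t + 4*G (C(G, t) = (G + t) + G*3 = (G + t) + 3*G = t + 4*G)
sqrt(C(Y(-1, 4), 1) + 80)*3897 = sqrt((1 + 4*0) + 80)*3897 = sqrt((1 + 0) + 80)*3897 = sqrt(1 + 80)*3897 = sqrt(81)*3897 = 9*3897 = 35073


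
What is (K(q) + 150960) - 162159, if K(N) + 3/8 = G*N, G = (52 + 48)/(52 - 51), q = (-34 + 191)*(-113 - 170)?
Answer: -35634395/8 ≈ -4.4543e+6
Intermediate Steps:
q = -44431 (q = 157*(-283) = -44431)
G = 100 (G = 100/1 = 100*1 = 100)
K(N) = -3/8 + 100*N
(K(q) + 150960) - 162159 = ((-3/8 + 100*(-44431)) + 150960) - 162159 = ((-3/8 - 4443100) + 150960) - 162159 = (-35544803/8 + 150960) - 162159 = -34337123/8 - 162159 = -35634395/8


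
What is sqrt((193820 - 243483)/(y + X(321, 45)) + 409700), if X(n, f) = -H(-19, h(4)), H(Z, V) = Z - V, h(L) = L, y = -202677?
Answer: sqrt(16825833394850802)/202654 ≈ 640.08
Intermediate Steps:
X(n, f) = 23 (X(n, f) = -(-19 - 1*4) = -(-19 - 4) = -1*(-23) = 23)
sqrt((193820 - 243483)/(y + X(321, 45)) + 409700) = sqrt((193820 - 243483)/(-202677 + 23) + 409700) = sqrt(-49663/(-202654) + 409700) = sqrt(-49663*(-1/202654) + 409700) = sqrt(49663/202654 + 409700) = sqrt(83027393463/202654) = sqrt(16825833394850802)/202654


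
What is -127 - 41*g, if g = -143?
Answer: 5736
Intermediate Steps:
-127 - 41*g = -127 - 41*(-143) = -127 + 5863 = 5736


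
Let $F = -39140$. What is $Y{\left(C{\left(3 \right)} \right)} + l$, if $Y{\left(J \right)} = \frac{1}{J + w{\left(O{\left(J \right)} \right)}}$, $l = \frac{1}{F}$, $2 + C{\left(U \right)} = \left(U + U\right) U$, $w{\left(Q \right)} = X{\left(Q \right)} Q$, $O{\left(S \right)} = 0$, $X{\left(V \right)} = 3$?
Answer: $\frac{9781}{156560} \approx 0.062474$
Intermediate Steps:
$w{\left(Q \right)} = 3 Q$
$C{\left(U \right)} = -2 + 2 U^{2}$ ($C{\left(U \right)} = -2 + \left(U + U\right) U = -2 + 2 U U = -2 + 2 U^{2}$)
$l = - \frac{1}{39140}$ ($l = \frac{1}{-39140} = - \frac{1}{39140} \approx -2.5549 \cdot 10^{-5}$)
$Y{\left(J \right)} = \frac{1}{J}$ ($Y{\left(J \right)} = \frac{1}{J + 3 \cdot 0} = \frac{1}{J + 0} = \frac{1}{J}$)
$Y{\left(C{\left(3 \right)} \right)} + l = \frac{1}{-2 + 2 \cdot 3^{2}} - \frac{1}{39140} = \frac{1}{-2 + 2 \cdot 9} - \frac{1}{39140} = \frac{1}{-2 + 18} - \frac{1}{39140} = \frac{1}{16} - \frac{1}{39140} = \frac{9781}{156560}$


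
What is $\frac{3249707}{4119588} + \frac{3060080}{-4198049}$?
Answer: $\frac{1036160374603}{17294232283812} \approx 0.059914$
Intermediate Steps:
$\frac{3249707}{4119588} + \frac{3060080}{-4198049} = 3249707 \cdot \frac{1}{4119588} + 3060080 \left(- \frac{1}{4198049}\right) = \frac{3249707}{4119588} - \frac{3060080}{4198049} = \frac{1036160374603}{17294232283812}$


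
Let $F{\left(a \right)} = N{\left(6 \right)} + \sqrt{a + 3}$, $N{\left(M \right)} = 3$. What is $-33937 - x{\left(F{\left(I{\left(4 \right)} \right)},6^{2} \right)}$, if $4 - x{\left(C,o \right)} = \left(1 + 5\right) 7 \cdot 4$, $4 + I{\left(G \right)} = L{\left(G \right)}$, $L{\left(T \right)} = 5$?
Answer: $-33773$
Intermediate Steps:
$I{\left(G \right)} = 1$ ($I{\left(G \right)} = -4 + 5 = 1$)
$F{\left(a \right)} = 3 + \sqrt{3 + a}$ ($F{\left(a \right)} = 3 + \sqrt{a + 3} = 3 + \sqrt{3 + a}$)
$x{\left(C,o \right)} = -164$ ($x{\left(C,o \right)} = 4 - \left(1 + 5\right) 7 \cdot 4 = 4 - 6 \cdot 7 \cdot 4 = 4 - 42 \cdot 4 = 4 - 168 = -164$)
$-33937 - x{\left(F{\left(I{\left(4 \right)} \right)},6^{2} \right)} = -33937 - -164 = -33937 + 164 = -33773$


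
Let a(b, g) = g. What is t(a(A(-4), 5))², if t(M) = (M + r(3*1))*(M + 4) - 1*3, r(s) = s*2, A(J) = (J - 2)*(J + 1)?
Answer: 9216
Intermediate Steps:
A(J) = (1 + J)*(-2 + J) (A(J) = (-2 + J)*(1 + J) = (1 + J)*(-2 + J))
r(s) = 2*s
t(M) = -3 + (4 + M)*(6 + M) (t(M) = (M + 2*(3*1))*(M + 4) - 1*3 = (M + 2*3)*(4 + M) - 3 = (M + 6)*(4 + M) - 3 = (6 + M)*(4 + M) - 3 = (4 + M)*(6 + M) - 3 = -3 + (4 + M)*(6 + M))
t(a(A(-4), 5))² = (21 + 5² + 10*5)² = (21 + 25 + 50)² = 96² = 9216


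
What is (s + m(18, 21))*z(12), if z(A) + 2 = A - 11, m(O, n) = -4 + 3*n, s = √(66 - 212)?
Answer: -59 - I*√146 ≈ -59.0 - 12.083*I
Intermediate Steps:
s = I*√146 (s = √(-146) = I*√146 ≈ 12.083*I)
z(A) = -13 + A (z(A) = -2 + (A - 11) = -2 + (-11 + A) = -13 + A)
(s + m(18, 21))*z(12) = (I*√146 + (-4 + 3*21))*(-13 + 12) = (I*√146 + (-4 + 63))*(-1) = (I*√146 + 59)*(-1) = (59 + I*√146)*(-1) = -59 - I*√146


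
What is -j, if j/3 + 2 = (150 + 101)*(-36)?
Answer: 27114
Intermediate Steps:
j = -27114 (j = -6 + 3*((150 + 101)*(-36)) = -6 + 3*(251*(-36)) = -6 + 3*(-9036) = -6 - 27108 = -27114)
-j = -1*(-27114) = 27114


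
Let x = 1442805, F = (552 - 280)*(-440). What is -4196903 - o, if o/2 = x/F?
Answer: -50228246543/11968 ≈ -4.1969e+6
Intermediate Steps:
F = -119680 (F = 272*(-440) = -119680)
o = -288561/11968 (o = 2*(1442805/(-119680)) = 2*(1442805*(-1/119680)) = 2*(-288561/23936) = -288561/11968 ≈ -24.111)
-4196903 - o = -4196903 - 1*(-288561/11968) = -4196903 + 288561/11968 = -50228246543/11968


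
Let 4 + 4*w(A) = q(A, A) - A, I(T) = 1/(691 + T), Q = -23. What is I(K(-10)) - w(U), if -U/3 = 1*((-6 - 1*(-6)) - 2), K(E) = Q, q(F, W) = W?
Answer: 669/668 ≈ 1.0015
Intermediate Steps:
K(E) = -23
U = 6 (U = -3*((-6 - 1*(-6)) - 2) = -3*((-6 + 6) - 2) = -3*(0 - 2) = -3*(-2) = 6)
w(A) = -1 (w(A) = -1 + (A - A)/4 = -1 + (¼)*0 = -1 + 0 = -1)
I(K(-10)) - w(U) = 1/(691 - 23) - 1*(-1) = 1/668 + 1 = 669/668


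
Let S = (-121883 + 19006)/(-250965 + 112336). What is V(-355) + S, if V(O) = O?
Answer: -49110418/138629 ≈ -354.26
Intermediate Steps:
S = 102877/138629 (S = -102877/(-138629) = -102877*(-1/138629) = 102877/138629 ≈ 0.74210)
V(-355) + S = -355 + 102877/138629 = -49110418/138629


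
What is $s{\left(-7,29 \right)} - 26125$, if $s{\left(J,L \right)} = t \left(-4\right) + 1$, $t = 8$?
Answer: $-26156$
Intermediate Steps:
$s{\left(J,L \right)} = -31$ ($s{\left(J,L \right)} = 8 \left(-4\right) + 1 = -32 + 1 = -31$)
$s{\left(-7,29 \right)} - 26125 = -31 - 26125 = -26156$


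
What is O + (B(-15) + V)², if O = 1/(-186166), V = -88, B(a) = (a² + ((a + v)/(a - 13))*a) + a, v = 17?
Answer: 276338201409/18244268 ≈ 15147.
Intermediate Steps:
B(a) = a + a² + a*(17 + a)/(-13 + a) (B(a) = (a² + ((a + 17)/(a - 13))*a) + a = (a² + ((17 + a)/(-13 + a))*a) + a = (a² + a*(17 + a)/(-13 + a)) + a = a + a² + a*(17 + a)/(-13 + a))
O = -1/186166 ≈ -5.3715e-6
O + (B(-15) + V)² = -1/186166 + (-15*(4 + (-15)² - 11*(-15))/(-13 - 15) - 88)² = -1/186166 + (-15*(4 + 225 + 165)/(-28) - 88)² = -1/186166 + (-15*(-1/28)*394 - 88)² = -1/186166 + (2955/14 - 88)² = -1/186166 + (1723/14)² = -1/186166 + 2968729/196 = 276338201409/18244268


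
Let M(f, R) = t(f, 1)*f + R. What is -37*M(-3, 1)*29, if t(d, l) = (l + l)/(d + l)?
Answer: -4292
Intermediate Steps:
t(d, l) = 2*l/(d + l) (t(d, l) = (2*l)/(d + l) = 2*l/(d + l))
M(f, R) = R + 2*f/(1 + f) (M(f, R) = (2*1/(f + 1))*f + R = (2*1/(1 + f))*f + R = (2/(1 + f))*f + R = 2*f/(1 + f) + R = R + 2*f/(1 + f))
-37*M(-3, 1)*29 = -37*(2*(-3) + 1*(1 - 3))/(1 - 3)*29 = -37*(-6 + 1*(-2))/(-2)*29 = -(-37)*(-6 - 2)/2*29 = -(-37)*(-8)/2*29 = -37*4*29 = -148*29 = -4292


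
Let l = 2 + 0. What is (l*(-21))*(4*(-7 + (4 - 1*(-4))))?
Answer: -168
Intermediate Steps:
l = 2
(l*(-21))*(4*(-7 + (4 - 1*(-4)))) = (2*(-21))*(4*(-7 + (4 - 1*(-4)))) = -168*(-7 + (4 + 4)) = -168*(-7 + 8) = -168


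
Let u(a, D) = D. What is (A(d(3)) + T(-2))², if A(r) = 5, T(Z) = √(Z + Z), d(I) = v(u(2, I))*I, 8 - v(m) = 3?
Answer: 21 + 20*I ≈ 21.0 + 20.0*I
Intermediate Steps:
v(m) = 5 (v(m) = 8 - 1*3 = 8 - 3 = 5)
d(I) = 5*I
T(Z) = √2*√Z (T(Z) = √(2*Z) = √2*√Z)
(A(d(3)) + T(-2))² = (5 + √2*√(-2))² = (5 + √2*(I*√2))² = (5 + 2*I)²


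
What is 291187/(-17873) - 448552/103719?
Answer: -38218594349/1853769687 ≈ -20.617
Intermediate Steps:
291187/(-17873) - 448552/103719 = 291187*(-1/17873) - 448552*1/103719 = -291187/17873 - 448552/103719 = -38218594349/1853769687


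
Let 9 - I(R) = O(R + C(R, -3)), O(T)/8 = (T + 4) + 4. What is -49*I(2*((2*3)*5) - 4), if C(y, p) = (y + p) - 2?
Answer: 44639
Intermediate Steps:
C(y, p) = -2 + p + y (C(y, p) = (p + y) - 2 = -2 + p + y)
O(T) = 64 + 8*T (O(T) = 8*((T + 4) + 4) = 8*((4 + T) + 4) = 8*(8 + T) = 64 + 8*T)
I(R) = -15 - 16*R (I(R) = 9 - (64 + 8*(R + (-2 - 3 + R))) = 9 - (64 + 8*(R + (-5 + R))) = 9 - (64 + 8*(-5 + 2*R)) = 9 - (64 + (-40 + 16*R)) = 9 - (24 + 16*R) = 9 + (-24 - 16*R) = -15 - 16*R)
-49*I(2*((2*3)*5) - 4) = -49*(-15 - 16*(2*((2*3)*5) - 4)) = -49*(-15 - 16*(2*(6*5) - 4)) = -49*(-15 - 16*(2*30 - 4)) = -49*(-15 - 16*(60 - 4)) = -49*(-15 - 16*56) = -49*(-15 - 896) = -49*(-911) = 44639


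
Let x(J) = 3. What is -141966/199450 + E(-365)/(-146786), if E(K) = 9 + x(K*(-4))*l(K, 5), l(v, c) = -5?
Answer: -5209356144/7319116925 ≈ -0.71175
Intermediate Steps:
E(K) = -6 (E(K) = 9 + 3*(-5) = 9 - 15 = -6)
-141966/199450 + E(-365)/(-146786) = -141966/199450 - 6/(-146786) = -141966*1/199450 - 6*(-1/146786) = -70983/99725 + 3/73393 = -5209356144/7319116925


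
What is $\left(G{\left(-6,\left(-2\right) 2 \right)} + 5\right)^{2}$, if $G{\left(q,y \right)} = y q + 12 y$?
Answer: $361$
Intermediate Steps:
$G{\left(q,y \right)} = 12 y + q y$ ($G{\left(q,y \right)} = q y + 12 y = 12 y + q y$)
$\left(G{\left(-6,\left(-2\right) 2 \right)} + 5\right)^{2} = \left(\left(-2\right) 2 \left(12 - 6\right) + 5\right)^{2} = \left(\left(-4\right) 6 + 5\right)^{2} = \left(-24 + 5\right)^{2} = \left(-19\right)^{2} = 361$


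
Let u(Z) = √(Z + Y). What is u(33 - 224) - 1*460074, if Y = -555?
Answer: -460074 + I*√746 ≈ -4.6007e+5 + 27.313*I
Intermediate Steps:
u(Z) = √(-555 + Z) (u(Z) = √(Z - 555) = √(-555 + Z))
u(33 - 224) - 1*460074 = √(-555 + (33 - 224)) - 1*460074 = √(-555 - 191) - 460074 = √(-746) - 460074 = I*√746 - 460074 = -460074 + I*√746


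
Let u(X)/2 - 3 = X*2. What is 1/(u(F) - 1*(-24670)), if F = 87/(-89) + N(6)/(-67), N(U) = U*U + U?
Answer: 5963/147104720 ≈ 4.0536e-5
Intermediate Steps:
N(U) = U + U² (N(U) = U² + U = U + U²)
F = -9567/5963 (F = 87/(-89) + (6*(1 + 6))/(-67) = 87*(-1/89) + (6*7)*(-1/67) = -87/89 + 42*(-1/67) = -87/89 - 42/67 = -9567/5963 ≈ -1.6044)
u(X) = 6 + 4*X (u(X) = 6 + 2*(X*2) = 6 + 2*(2*X) = 6 + 4*X)
1/(u(F) - 1*(-24670)) = 1/((6 + 4*(-9567/5963)) - 1*(-24670)) = 1/((6 - 38268/5963) + 24670) = 1/(-2490/5963 + 24670) = 1/(147104720/5963) = 5963/147104720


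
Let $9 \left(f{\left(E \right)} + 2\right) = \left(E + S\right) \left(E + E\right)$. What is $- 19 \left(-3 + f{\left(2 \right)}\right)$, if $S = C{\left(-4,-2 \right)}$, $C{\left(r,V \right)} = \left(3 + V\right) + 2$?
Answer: $\frac{475}{9} \approx 52.778$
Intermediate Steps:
$C{\left(r,V \right)} = 5 + V$
$S = 3$ ($S = 5 - 2 = 3$)
$f{\left(E \right)} = -2 + \frac{2 E \left(3 + E\right)}{9}$ ($f{\left(E \right)} = -2 + \frac{\left(E + 3\right) \left(E + E\right)}{9} = -2 + \frac{\left(3 + E\right) 2 E}{9} = -2 + \frac{2 E \left(3 + E\right)}{9}$)
$- 19 \left(-3 + f{\left(2 \right)}\right) = - 19 \left(-3 + \left(-2 + \frac{2}{3} \cdot 2 + \frac{2 \cdot 2^{2}}{9}\right)\right) = - 19 \left(-3 + \left(-2 + \frac{4}{3} + \frac{2}{9} \cdot 4\right)\right) = - 19 \left(-3 + \left(-2 + \frac{4}{3} + \frac{8}{9}\right)\right) = - 19 \left(-3 + \frac{2}{9}\right) = \left(-19\right) \left(- \frac{25}{9}\right) = \frac{475}{9}$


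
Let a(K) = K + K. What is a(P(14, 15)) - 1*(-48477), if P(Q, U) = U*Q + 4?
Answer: 48905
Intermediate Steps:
P(Q, U) = 4 + Q*U (P(Q, U) = Q*U + 4 = 4 + Q*U)
a(K) = 2*K
a(P(14, 15)) - 1*(-48477) = 2*(4 + 14*15) - 1*(-48477) = 2*(4 + 210) + 48477 = 2*214 + 48477 = 428 + 48477 = 48905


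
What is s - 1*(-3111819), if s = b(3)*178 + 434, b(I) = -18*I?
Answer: 3102641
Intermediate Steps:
s = -9178 (s = -18*3*178 + 434 = -54*178 + 434 = -9612 + 434 = -9178)
s - 1*(-3111819) = -9178 - 1*(-3111819) = -9178 + 3111819 = 3102641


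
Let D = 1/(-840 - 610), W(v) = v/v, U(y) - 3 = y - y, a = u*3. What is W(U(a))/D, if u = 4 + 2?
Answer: -1450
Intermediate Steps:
u = 6
a = 18 (a = 6*3 = 18)
U(y) = 3 (U(y) = 3 + (y - y) = 3 + 0 = 3)
W(v) = 1
D = -1/1450 (D = 1/(-1450) = -1/1450 ≈ -0.00068966)
W(U(a))/D = 1/(-1/1450) = 1*(-1450) = -1450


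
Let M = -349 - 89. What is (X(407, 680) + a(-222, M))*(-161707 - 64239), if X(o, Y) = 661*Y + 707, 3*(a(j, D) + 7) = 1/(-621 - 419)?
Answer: -158677537523827/1560 ≈ -1.0172e+11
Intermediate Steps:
M = -438
a(j, D) = -21841/3120 (a(j, D) = -7 + 1/(3*(-621 - 419)) = -7 + (1/3)/(-1040) = -7 + (1/3)*(-1/1040) = -7 - 1/3120 = -21841/3120)
X(o, Y) = 707 + 661*Y
(X(407, 680) + a(-222, M))*(-161707 - 64239) = ((707 + 661*680) - 21841/3120)*(-161707 - 64239) = ((707 + 449480) - 21841/3120)*(-225946) = (450187 - 21841/3120)*(-225946) = (1404561599/3120)*(-225946) = -158677537523827/1560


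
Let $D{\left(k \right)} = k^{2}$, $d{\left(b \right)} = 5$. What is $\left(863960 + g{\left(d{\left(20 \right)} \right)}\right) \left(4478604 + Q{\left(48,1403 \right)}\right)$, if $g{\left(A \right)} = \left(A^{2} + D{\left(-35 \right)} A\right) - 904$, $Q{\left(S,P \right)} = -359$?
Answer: $3892517423470$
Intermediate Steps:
$g{\left(A \right)} = -904 + A^{2} + 1225 A$ ($g{\left(A \right)} = \left(A^{2} + \left(-35\right)^{2} A\right) - 904 = \left(A^{2} + 1225 A\right) - 904 = -904 + A^{2} + 1225 A$)
$\left(863960 + g{\left(d{\left(20 \right)} \right)}\right) \left(4478604 + Q{\left(48,1403 \right)}\right) = \left(863960 + \left(-904 + 5^{2} + 1225 \cdot 5\right)\right) \left(4478604 - 359\right) = \left(863960 + \left(-904 + 25 + 6125\right)\right) 4478245 = \left(863960 + 5246\right) 4478245 = 869206 \cdot 4478245 = 3892517423470$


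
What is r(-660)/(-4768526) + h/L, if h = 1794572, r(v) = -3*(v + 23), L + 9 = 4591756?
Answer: 1221241201765/3127980707846 ≈ 0.39042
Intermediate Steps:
L = 4591747 (L = -9 + 4591756 = 4591747)
r(v) = -69 - 3*v (r(v) = -3*(23 + v) = -69 - 3*v)
r(-660)/(-4768526) + h/L = (-69 - 3*(-660))/(-4768526) + 1794572/4591747 = (-69 + 1980)*(-1/4768526) + 1794572*(1/4591747) = 1911*(-1/4768526) + 1794572/4591747 = -273/681218 + 1794572/4591747 = 1221241201765/3127980707846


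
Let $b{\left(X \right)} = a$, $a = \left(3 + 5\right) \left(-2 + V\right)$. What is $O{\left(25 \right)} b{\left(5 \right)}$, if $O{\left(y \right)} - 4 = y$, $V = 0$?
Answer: $-464$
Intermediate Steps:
$O{\left(y \right)} = 4 + y$
$a = -16$ ($a = \left(3 + 5\right) \left(-2 + 0\right) = 8 \left(-2\right) = -16$)
$b{\left(X \right)} = -16$
$O{\left(25 \right)} b{\left(5 \right)} = \left(4 + 25\right) \left(-16\right) = 29 \left(-16\right) = -464$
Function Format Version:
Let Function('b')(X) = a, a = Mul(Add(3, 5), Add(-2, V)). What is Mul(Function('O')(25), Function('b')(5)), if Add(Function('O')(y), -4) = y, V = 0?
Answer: -464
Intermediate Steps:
Function('O')(y) = Add(4, y)
a = -16 (a = Mul(Add(3, 5), Add(-2, 0)) = Mul(8, -2) = -16)
Function('b')(X) = -16
Mul(Function('O')(25), Function('b')(5)) = Mul(Add(4, 25), -16) = Mul(29, -16) = -464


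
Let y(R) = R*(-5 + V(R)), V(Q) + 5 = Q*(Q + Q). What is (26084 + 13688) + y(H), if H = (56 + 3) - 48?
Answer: 42324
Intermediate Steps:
V(Q) = -5 + 2*Q² (V(Q) = -5 + Q*(Q + Q) = -5 + Q*(2*Q) = -5 + 2*Q²)
H = 11 (H = 59 - 48 = 11)
y(R) = R*(-10 + 2*R²) (y(R) = R*(-5 + (-5 + 2*R²)) = R*(-10 + 2*R²))
(26084 + 13688) + y(H) = (26084 + 13688) + 2*11*(-5 + 11²) = 39772 + 2*11*(-5 + 121) = 39772 + 2*11*116 = 39772 + 2552 = 42324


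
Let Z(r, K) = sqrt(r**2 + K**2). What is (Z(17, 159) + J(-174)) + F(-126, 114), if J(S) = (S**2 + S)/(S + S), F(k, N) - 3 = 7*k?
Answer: -1931/2 + sqrt(25570) ≈ -805.59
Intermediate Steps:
F(k, N) = 3 + 7*k
J(S) = (S + S**2)/(2*S) (J(S) = (S + S**2)/((2*S)) = (S + S**2)*(1/(2*S)) = (S + S**2)/(2*S))
Z(r, K) = sqrt(K**2 + r**2)
(Z(17, 159) + J(-174)) + F(-126, 114) = (sqrt(159**2 + 17**2) + (1/2 + (1/2)*(-174))) + (3 + 7*(-126)) = (sqrt(25281 + 289) + (1/2 - 87)) + (3 - 882) = (sqrt(25570) - 173/2) - 879 = (-173/2 + sqrt(25570)) - 879 = -1931/2 + sqrt(25570)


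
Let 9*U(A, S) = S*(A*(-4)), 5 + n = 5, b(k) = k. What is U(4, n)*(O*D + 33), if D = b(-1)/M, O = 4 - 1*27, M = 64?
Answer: 0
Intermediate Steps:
O = -23 (O = 4 - 27 = -23)
D = -1/64 ≈ -0.015625
n = 0 (n = -5 + 5 = 0)
U(A, S) = -4*A*S/9 (U(A, S) = (S*(A*(-4)))/9 = (S*(-4*A))/9 = (-4*A*S)/9 = -4*A*S/9)
U(4, n)*(O*D + 33) = (-4/9*4*0)*(-23*(-1/64) + 33) = 0*(23/64 + 33) = 0*(2135/64) = 0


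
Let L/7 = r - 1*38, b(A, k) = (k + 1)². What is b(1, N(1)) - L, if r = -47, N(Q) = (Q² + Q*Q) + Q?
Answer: 611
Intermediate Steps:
N(Q) = Q + 2*Q² (N(Q) = (Q² + Q²) + Q = 2*Q² + Q = Q + 2*Q²)
b(A, k) = (1 + k)²
L = -595 (L = 7*(-47 - 1*38) = 7*(-47 - 38) = 7*(-85) = -595)
b(1, N(1)) - L = (1 + 1*(1 + 2*1))² - 1*(-595) = (1 + 1*(1 + 2))² + 595 = (1 + 1*3)² + 595 = (1 + 3)² + 595 = 4² + 595 = 16 + 595 = 611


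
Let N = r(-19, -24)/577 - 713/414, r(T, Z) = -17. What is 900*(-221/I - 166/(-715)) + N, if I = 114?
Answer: -43387404161/28218762 ≈ -1537.5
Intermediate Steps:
N = -18193/10386 (N = -17/577 - 713/414 = -17*1/577 - 713*1/414 = -17/577 - 31/18 = -18193/10386 ≈ -1.7517)
900*(-221/I - 166/(-715)) + N = 900*(-221/114 - 166/(-715)) - 18193/10386 = 900*(-221*1/114 - 166*(-1/715)) - 18193/10386 = 900*(-221/114 + 166/715) - 18193/10386 = 900*(-139091/81510) - 18193/10386 = -4172730/2717 - 18193/10386 = -43387404161/28218762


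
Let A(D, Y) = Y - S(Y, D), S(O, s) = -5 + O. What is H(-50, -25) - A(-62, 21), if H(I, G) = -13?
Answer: -18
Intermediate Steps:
A(D, Y) = 5 (A(D, Y) = Y - (-5 + Y) = Y + (5 - Y) = 5)
H(-50, -25) - A(-62, 21) = -13 - 1*5 = -13 - 5 = -18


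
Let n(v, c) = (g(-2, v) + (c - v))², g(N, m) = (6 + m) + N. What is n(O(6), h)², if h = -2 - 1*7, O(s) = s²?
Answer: 625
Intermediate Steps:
h = -9 (h = -2 - 7 = -9)
g(N, m) = 6 + N + m
n(v, c) = (4 + c)² (n(v, c) = ((6 - 2 + v) + (c - v))² = ((4 + v) + (c - v))² = (4 + c)²)
n(O(6), h)² = ((4 - 9)²)² = ((-5)²)² = 25² = 625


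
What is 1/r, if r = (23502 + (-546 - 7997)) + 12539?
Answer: 1/27498 ≈ 3.6366e-5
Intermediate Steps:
r = 27498 (r = (23502 - 8543) + 12539 = 14959 + 12539 = 27498)
1/r = 1/27498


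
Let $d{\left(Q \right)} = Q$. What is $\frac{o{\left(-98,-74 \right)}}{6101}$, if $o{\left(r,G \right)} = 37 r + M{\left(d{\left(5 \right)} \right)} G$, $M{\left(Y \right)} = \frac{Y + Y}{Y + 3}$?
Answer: $- \frac{7437}{12202} \approx -0.60949$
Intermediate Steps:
$M{\left(Y \right)} = \frac{2 Y}{3 + Y}$
$o{\left(r,G \right)} = 37 r + \frac{5 G}{4}$ ($o{\left(r,G \right)} = 37 r + 2 \cdot 5 \frac{1}{3 + 5} G = 37 r + 2 \cdot 5 \cdot \frac{1}{8} G = 37 r + \frac{5 G}{4}$)
$\frac{o{\left(-98,-74 \right)}}{6101} = \frac{37 \left(-98\right) + \frac{5}{4} \left(-74\right)}{6101} = \left(-3626 - \frac{185}{2}\right) \frac{1}{6101} = \left(- \frac{7437}{2}\right) \frac{1}{6101} = - \frac{7437}{12202}$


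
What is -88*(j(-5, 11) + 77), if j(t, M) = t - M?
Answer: -5368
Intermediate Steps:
-88*(j(-5, 11) + 77) = -88*((-5 - 1*11) + 77) = -88*((-5 - 11) + 77) = -88*(-16 + 77) = -88*61 = -5368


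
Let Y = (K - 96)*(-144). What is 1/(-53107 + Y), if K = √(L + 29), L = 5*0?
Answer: -39283/1542552745 + 144*√29/1542552745 ≈ -2.4964e-5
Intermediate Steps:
L = 0
K = √29 (K = √(0 + 29) = √29 ≈ 5.3852)
Y = 13824 - 144*√29 (Y = (√29 - 96)*(-144) = (-96 + √29)*(-144) = 13824 - 144*√29 ≈ 13049.)
1/(-53107 + Y) = 1/(-53107 + (13824 - 144*√29)) = 1/(-39283 - 144*√29)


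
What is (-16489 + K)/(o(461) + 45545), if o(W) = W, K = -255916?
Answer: -272405/46006 ≈ -5.9211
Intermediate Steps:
(-16489 + K)/(o(461) + 45545) = (-16489 - 255916)/(461 + 45545) = -272405/46006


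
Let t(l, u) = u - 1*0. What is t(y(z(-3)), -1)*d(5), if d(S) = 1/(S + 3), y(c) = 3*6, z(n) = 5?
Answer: -⅛ ≈ -0.12500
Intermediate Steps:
y(c) = 18
d(S) = 1/(3 + S)
t(l, u) = u (t(l, u) = u + 0 = u)
t(y(z(-3)), -1)*d(5) = -1/(3 + 5) = -1/8 = -1*⅛ = -⅛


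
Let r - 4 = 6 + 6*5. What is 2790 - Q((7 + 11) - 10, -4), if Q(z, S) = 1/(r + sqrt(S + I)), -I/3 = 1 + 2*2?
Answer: 4516970/1619 + I*sqrt(19)/1619 ≈ 2790.0 + 0.0026923*I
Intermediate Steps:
I = -15 (I = -3*(1 + 2*2) = -3*(1 + 4) = -3*5 = -15)
r = 40 (r = 4 + (6 + 6*5) = 4 + (6 + 30) = 4 + 36 = 40)
Q(z, S) = 1/(40 + sqrt(-15 + S)) (Q(z, S) = 1/(40 + sqrt(S - 15)) = 1/(40 + sqrt(-15 + S)))
2790 - Q((7 + 11) - 10, -4) = 2790 - 1/(40 + sqrt(-15 - 4)) = 2790 - 1/(40 + sqrt(-19)) = 2790 - 1/(40 + I*sqrt(19))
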